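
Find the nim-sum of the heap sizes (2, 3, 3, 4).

6

Compute the nim-sum pairwise:
2 ^ 3 = 1
1 ^ 3 = 2
2 ^ 4 = 6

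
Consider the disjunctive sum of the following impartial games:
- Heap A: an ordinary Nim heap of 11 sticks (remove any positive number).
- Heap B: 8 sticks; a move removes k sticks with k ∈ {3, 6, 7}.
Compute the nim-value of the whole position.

Heap A is a plain Nim heap of size 11, so its Grundy value is 11.
Grundy values for heap B (subtraction set {3, 6, 7}):
g(0) = mex{} = 0
g(1) = mex{} = 0
g(2) = mex{} = 0
g(3) = mex{0} = 1
g(4) = mex{0} = 1
g(5) = mex{0} = 1
g(6) = mex{0,1} = 2
g(7) = mex{0,1} = 2
g(8) = mex{0,1} = 2
So g(8) = 2.
The value of a disjunctive sum is the nim-sum of the parts.
Combined value = 11 XOR 2 = 9.

9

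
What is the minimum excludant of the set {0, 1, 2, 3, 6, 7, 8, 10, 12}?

The values 0, 1, 2, 3 are all present; 4 is the first non-negative integer missing from the set.

4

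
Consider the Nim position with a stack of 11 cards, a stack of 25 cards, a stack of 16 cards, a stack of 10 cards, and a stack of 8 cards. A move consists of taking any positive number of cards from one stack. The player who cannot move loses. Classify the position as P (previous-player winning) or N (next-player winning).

P-position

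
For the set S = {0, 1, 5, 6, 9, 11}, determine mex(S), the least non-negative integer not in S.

2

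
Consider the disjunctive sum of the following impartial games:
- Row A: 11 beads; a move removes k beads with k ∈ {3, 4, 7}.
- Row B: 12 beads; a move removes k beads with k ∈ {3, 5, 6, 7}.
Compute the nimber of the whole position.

Build the Grundy sequence for row A with g(k) = mex{g(k−s) : s ∈ {3, 4, 7}, s ≤ k}:
g(0) = mex{} = 0
g(1) = mex{} = 0
g(2) = mex{} = 0
g(3) = mex{0} = 1
g(4) = mex{0} = 1
g(5) = mex{0} = 1
g(6) = mex{0,1} = 2
g(7) = mex{0,1} = 2
g(8) = mex{0,1} = 2
g(9) = mex{0,1,2} = 3
g(10) = mex{1,2} = 0
g(11) = mex{1,2} = 0
So g(11) = 0.
For row B, compute g(0), g(1), … with moves {3, 5, 6, 7}:
k:     0  1  2  3  4  5  6  7  8  9 10 11 12
g(k):  0  0  0  1  1  1  2  2  2  3  0  0  0
So g(12) = 0.
By the Sprague-Grundy theorem, the Grundy value of a sum of independent games is the XOR of the component values.
Combined value = 0 ⊕ 0 = 0.

0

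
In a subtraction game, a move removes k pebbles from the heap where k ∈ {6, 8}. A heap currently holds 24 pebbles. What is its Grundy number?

1

Build the Grundy sequence with g(k) = mex{g(k−s) : s ∈ {6, 8}, s ≤ k}:
k:     0  1  2  3  4  5  6  7  8  9 10 11 12 13 14 15 16 17 18 19 20 21 22 23 24
g(k):  0  0  0  0  0  0  1  1  1  1  1  1  2  2  0  0  0  0  0  0  1  1  1  1  1
So g(24) = 1.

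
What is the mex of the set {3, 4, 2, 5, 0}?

0 is in the set but 1 is not, so the mex is 1.

1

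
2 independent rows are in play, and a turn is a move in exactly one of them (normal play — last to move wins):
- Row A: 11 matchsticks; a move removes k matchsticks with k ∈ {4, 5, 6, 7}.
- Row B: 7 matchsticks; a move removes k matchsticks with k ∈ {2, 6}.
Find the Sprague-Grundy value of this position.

1

Grundy values for row A (subtraction set {4, 5, 6, 7}):
k:     0  1  2  3  4  5  6  7  8  9 10 11
g(k):  0  0  0  0  1  1  1  1  2  2  2  0
So g(11) = 0.
For row B, compute g(0), g(1), … with moves {2, 6}:
g(0) = mex{} = 0
g(1) = mex{} = 0
g(2) = mex{0} = 1
g(3) = mex{0} = 1
g(4) = mex{1} = 0
g(5) = mex{1} = 0
g(6) = mex{0} = 1
g(7) = mex{0} = 1
So g(7) = 1.
By the Sprague-Grundy theorem, the Grundy value of a sum of independent games is the XOR of the component values.
Combined value = 0 ⊕ 1 = 1.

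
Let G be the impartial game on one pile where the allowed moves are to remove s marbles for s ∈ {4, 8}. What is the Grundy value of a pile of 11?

2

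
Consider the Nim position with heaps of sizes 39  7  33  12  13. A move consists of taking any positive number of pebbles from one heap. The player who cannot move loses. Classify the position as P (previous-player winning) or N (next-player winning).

Bitwise XOR of the heap sizes:
  100111  (39)
  000111  (7)
  100001  (33)
  001100  (12)
  001101  (13)
  ------
  000000  (0)
The nim-sum is 0, so this is a P-position: the player to move is in a losing position under optimal play.

P-position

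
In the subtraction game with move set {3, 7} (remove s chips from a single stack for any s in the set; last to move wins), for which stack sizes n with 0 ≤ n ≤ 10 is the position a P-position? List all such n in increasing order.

0, 1, 2, 6, 10

Compute g(0), g(1), … for moves {3, 7}:
k:     0  1  2  3  4  5  6  7  8  9 10
g(k):  0  0  0  1  1  1  0  2  2  1  0
The P-positions (g = 0) in 0..10 are 0, 1, 2, 6, 10.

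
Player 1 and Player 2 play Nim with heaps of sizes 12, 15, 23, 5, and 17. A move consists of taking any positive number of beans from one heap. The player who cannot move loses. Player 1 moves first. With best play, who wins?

Player 2 wins

Compute the nim-sum pairwise:
12 ⊕ 15 = 3
3 ⊕ 23 = 20
20 ⊕ 5 = 17
17 ⊕ 17 = 0
The nim-sum is 0, so this is a P-position: the player to move is in a losing position under optimal play; Player 1 is about to move from it and so loses — Player 2 wins.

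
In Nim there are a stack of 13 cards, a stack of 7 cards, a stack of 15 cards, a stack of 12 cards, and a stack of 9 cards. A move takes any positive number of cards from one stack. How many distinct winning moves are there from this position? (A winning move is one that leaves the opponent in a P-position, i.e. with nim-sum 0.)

0

Compute the nim-sum pairwise:
13 ⊕ 7 = 10
10 ⊕ 15 = 5
5 ⊕ 12 = 9
9 ⊕ 9 = 0
The nim-sum is already 0, so every move leaves a nonzero nim-sum — there are no winning moves.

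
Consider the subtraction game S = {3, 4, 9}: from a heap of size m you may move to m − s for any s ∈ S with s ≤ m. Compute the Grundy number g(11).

1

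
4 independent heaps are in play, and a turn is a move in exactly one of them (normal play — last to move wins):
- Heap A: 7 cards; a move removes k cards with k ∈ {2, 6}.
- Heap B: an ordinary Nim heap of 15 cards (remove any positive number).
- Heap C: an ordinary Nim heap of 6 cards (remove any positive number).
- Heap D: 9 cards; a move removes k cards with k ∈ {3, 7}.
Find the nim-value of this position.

9

For heap A, compute g(0), g(1), … with moves {2, 6}:
g(0) = mex{} = 0
g(1) = mex{} = 0
g(2) = mex{0} = 1
g(3) = mex{0} = 1
g(4) = mex{1} = 0
g(5) = mex{1} = 0
g(6) = mex{0} = 1
g(7) = mex{0} = 1
So g(7) = 1.
Heap B is a plain Nim heap of size 15, so its Grundy value is 15.
Heap C is a plain Nim heap of size 6, so its Grundy value is 6.
For heap D, compute g(0), g(1), … with moves {3, 7}:
g(0) = mex{} = 0
g(1) = mex{} = 0
g(2) = mex{} = 0
g(3) = mex{0} = 1
g(4) = mex{0} = 1
g(5) = mex{0} = 1
g(6) = mex{1} = 0
g(7) = mex{0,1} = 2
g(8) = mex{0,1} = 2
g(9) = mex{0} = 1
So g(9) = 1.
The value of a disjunctive sum is the nim-sum of the parts.
Combined value = 1 XOR 15 XOR 6 XOR 1 = 9.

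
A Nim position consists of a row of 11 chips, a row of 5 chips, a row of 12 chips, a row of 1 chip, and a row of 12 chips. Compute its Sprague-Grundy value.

15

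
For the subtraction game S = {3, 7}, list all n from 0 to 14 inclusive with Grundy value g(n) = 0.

Compute g(0), g(1), … for moves {3, 7}:
g(0) = mex{} = 0
g(1) = mex{} = 0
g(2) = mex{} = 0
g(3) = mex{0} = 1
g(4) = mex{0} = 1
g(5) = mex{0} = 1
g(6) = mex{1} = 0
g(7) = mex{0,1} = 2
g(8) = mex{0,1} = 2
g(9) = mex{0} = 1
g(10) = mex{1,2} = 0
g(11) = mex{1,2} = 0
g(12) = mex{1} = 0
g(13) = mex{0} = 1
g(14) = mex{0,2} = 1
The P-positions (g = 0) in 0..14 are 0, 1, 2, 6, 10, 11, 12.

0, 1, 2, 6, 10, 11, 12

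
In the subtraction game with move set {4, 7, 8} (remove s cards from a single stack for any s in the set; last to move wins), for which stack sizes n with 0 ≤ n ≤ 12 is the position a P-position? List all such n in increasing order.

0, 1, 2, 3, 12

Compute g(0), g(1), … for moves {4, 7, 8}:
g(0) = mex{} = 0
g(1) = mex{} = 0
g(2) = mex{} = 0
g(3) = mex{} = 0
g(4) = mex{0} = 1
g(5) = mex{0} = 1
g(6) = mex{0} = 1
g(7) = mex{0} = 1
g(8) = mex{0,1} = 2
g(9) = mex{0,1} = 2
g(10) = mex{0,1} = 2
g(11) = mex{0,1} = 2
g(12) = mex{1,2} = 0
The P-positions (g = 0) in 0..12 are 0, 1, 2, 3, 12.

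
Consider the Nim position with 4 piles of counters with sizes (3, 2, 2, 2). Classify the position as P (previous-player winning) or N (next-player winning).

In binary:
  11  (3)
  10  (2)
  10  (2)
  10  (2)
  --
  01  (1)
The nim-sum is 1 ≠ 0, so this is an N-position: the player to move can win.

N-position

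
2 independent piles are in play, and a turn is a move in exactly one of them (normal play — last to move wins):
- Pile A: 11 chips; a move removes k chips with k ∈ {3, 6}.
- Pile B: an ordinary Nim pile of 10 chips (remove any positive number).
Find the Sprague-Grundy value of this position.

10

For pile A, compute g(0), g(1), … with moves {3, 6}:
k:     0  1  2  3  4  5  6  7  8  9 10 11
g(k):  0  0  0  1  1  1  2  2  2  0  0  0
So g(11) = 0.
Pile B is a plain Nim pile of size 10, so its Grundy value is 10.
By the Sprague-Grundy theorem, the Grundy value of a sum of independent games is the XOR of the component values.
Combined value = 0 XOR 10 = 10.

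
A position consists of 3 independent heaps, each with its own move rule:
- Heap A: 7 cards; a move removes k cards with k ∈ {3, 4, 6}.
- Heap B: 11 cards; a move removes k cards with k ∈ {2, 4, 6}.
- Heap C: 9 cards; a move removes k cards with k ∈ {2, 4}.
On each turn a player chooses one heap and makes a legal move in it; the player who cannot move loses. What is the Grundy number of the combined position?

For heap A, compute g(0), g(1), … with moves {3, 4, 6}:
g(0) = mex{} = 0
g(1) = mex{} = 0
g(2) = mex{} = 0
g(3) = mex{0} = 1
g(4) = mex{0} = 1
g(5) = mex{0} = 1
g(6) = mex{0,1} = 2
g(7) = mex{0,1} = 2
So g(7) = 2.
For heap B, compute g(0), g(1), … with moves {2, 4, 6}:
g(0) = mex{} = 0
g(1) = mex{} = 0
g(2) = mex{0} = 1
g(3) = mex{0} = 1
g(4) = mex{0,1} = 2
g(5) = mex{0,1} = 2
g(6) = mex{0,1,2} = 3
g(7) = mex{0,1,2} = 3
g(8) = mex{1,2,3} = 0
g(9) = mex{1,2,3} = 0
g(10) = mex{0,2,3} = 1
g(11) = mex{0,2,3} = 1
So g(11) = 1.
Grundy values for heap C (subtraction set {2, 4}):
k:     0  1  2  3  4  5  6  7  8  9
g(k):  0  0  1  1  2  2  0  0  1  1
So g(9) = 1.
By the Sprague-Grundy theorem, the Grundy value of a sum of independent games is the XOR of the component values.
Combined value = 2 ⊕ 1 ⊕ 1 = 2.

2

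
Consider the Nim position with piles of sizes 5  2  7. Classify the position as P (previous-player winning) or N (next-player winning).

Compute the nim-sum pairwise:
5 ⊕ 2 = 7
7 ⊕ 7 = 0
The nim-sum is 0, so this is a P-position: the player to move is in a losing position under optimal play.

P-position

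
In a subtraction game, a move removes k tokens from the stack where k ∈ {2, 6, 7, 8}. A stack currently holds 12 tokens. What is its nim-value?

Build the Grundy sequence with g(k) = mex{g(k−s) : s ∈ {2, 6, 7, 8}, s ≤ k}:
g(0) = mex{} = 0
g(1) = mex{} = 0
g(2) = mex{0} = 1
g(3) = mex{0} = 1
g(4) = mex{1} = 0
g(5) = mex{1} = 0
g(6) = mex{0} = 1
g(7) = mex{0} = 1
g(8) = mex{0,1} = 2
g(9) = mex{0,1} = 2
g(10) = mex{0,1,2} = 3
g(11) = mex{0,1,2} = 3
g(12) = mex{0,1,3} = 2
So g(12) = 2.

2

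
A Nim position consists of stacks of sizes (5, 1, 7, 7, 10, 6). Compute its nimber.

8

Nim-sum: 5 ^ 1 ^ 7 ^ 7 ^ 10 ^ 6 = 8.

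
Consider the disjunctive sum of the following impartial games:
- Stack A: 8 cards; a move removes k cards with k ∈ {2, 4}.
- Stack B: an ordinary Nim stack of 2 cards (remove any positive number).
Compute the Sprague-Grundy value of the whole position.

For stack A, compute g(0), g(1), … with moves {2, 4}:
g(0) = mex{} = 0
g(1) = mex{} = 0
g(2) = mex{0} = 1
g(3) = mex{0} = 1
g(4) = mex{0,1} = 2
g(5) = mex{0,1} = 2
g(6) = mex{1,2} = 0
g(7) = mex{1,2} = 0
g(8) = mex{0,2} = 1
So g(8) = 1.
Stack B is a plain Nim stack of size 2, so its Grundy value is 2.
By the Sprague-Grundy theorem, the Grundy value of a sum of independent games is the XOR of the component values.
Combined value = 1 XOR 2 = 3.

3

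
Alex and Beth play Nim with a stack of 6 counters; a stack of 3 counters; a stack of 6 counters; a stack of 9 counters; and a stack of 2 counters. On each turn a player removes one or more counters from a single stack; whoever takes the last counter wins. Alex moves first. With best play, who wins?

Nim-sum: 6 ^ 3 ^ 6 ^ 9 ^ 2 = 8.
The nim-sum is 8 ≠ 0, so this is an N-position: the player to move can win; Alex has a winning move.

Alex wins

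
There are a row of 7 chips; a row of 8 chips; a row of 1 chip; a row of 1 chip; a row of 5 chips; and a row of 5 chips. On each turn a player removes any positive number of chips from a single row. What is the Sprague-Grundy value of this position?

Nim-sum: 7 XOR 8 XOR 1 XOR 1 XOR 5 XOR 5 = 15.

15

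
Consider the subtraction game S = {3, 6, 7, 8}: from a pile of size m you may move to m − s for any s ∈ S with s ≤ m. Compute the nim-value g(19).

2

Build the Grundy sequence with g(k) = mex{g(k−s) : s ∈ {3, 6, 7, 8}, s ≤ k}:
k:     0  1  2  3  4  5  6  7  8  9 10 11 12 13 14 15 16 17 18 19
g(k):  0  0  0  1  1  1  2  2  2  3  3  0  0  0  1  1  1  2  2  2
So g(19) = 2.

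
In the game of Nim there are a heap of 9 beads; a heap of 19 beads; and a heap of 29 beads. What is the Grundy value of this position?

7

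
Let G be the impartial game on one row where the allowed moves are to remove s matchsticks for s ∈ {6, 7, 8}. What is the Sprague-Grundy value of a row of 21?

Compute g(0), g(1), … for moves {6, 7, 8}:
k:     0  1  2  3  4  5  6  7  8  9 10 11 12 13 14 15 16 17 18 19 20 21
g(k):  0  0  0  0  0  0  1  1  1  1  1  1  2  2  0  0  0  0  0  0  1  1
So g(21) = 1.

1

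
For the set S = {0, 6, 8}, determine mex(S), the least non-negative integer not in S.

1

0 is in the set but 1 is not, so the mex is 1.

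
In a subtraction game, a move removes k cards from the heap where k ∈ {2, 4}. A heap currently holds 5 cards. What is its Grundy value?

2

Compute g(0), g(1), … for moves {2, 4}:
k:     0  1  2  3  4  5
g(k):  0  0  1  1  2  2
So g(5) = 2.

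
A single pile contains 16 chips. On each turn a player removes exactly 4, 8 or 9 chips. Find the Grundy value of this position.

Build the Grundy sequence with g(k) = mex{g(k−s) : s ∈ {4, 8, 9}, s ≤ k}:
k:     0  1  2  3  4  5  6  7  8  9 10 11 12 13 14 15 16
g(k):  0  0  0  0  1  1  1  1  2  2  2  2  3  0  0  0  0
So g(16) = 0.

0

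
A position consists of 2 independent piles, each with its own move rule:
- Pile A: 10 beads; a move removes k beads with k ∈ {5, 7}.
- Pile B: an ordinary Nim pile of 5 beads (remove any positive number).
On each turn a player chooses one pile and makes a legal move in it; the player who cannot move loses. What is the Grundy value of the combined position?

7

Grundy values for pile A (subtraction set {5, 7}):
k:     0  1  2  3  4  5  6  7  8  9 10
g(k):  0  0  0  0  0  1  1  1  1  1  2
So g(10) = 2.
Pile B is a plain Nim pile of size 5, so its Grundy value is 5.
The value of a disjunctive sum is the nim-sum of the parts.
Combined value = 2 XOR 5 = 7.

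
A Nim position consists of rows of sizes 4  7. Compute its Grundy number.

Nim-sum: 4 XOR 7 = 3.

3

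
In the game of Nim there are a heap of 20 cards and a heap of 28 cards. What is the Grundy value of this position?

8

Nim-sum: 20 ^ 28 = 8.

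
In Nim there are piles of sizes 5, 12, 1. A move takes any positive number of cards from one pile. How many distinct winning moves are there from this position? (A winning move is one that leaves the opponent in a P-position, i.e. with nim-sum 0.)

1

In binary:
  0101  (5)
  1100  (12)
  0001  (1)
  ----
  1000  (8)
The overall nim-sum is X = 8. A pile of size p has a winning move iff p XOR X < p (reduce it to p XOR X).
  5: 5 XOR 8 = 13 ≥ 5 — no move.
  12: 12 XOR 8 = 4 < 12 — winning move (to 4).
  1: 1 XOR 8 = 9 ≥ 1 — no move.
That gives 1 winning move.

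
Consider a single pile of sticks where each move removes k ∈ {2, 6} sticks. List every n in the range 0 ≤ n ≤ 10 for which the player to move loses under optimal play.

0, 1, 4, 5, 8, 9

Compute g(0), g(1), … for moves {2, 6}:
k:     0  1  2  3  4  5  6  7  8  9 10
g(k):  0  0  1  1  0  0  1  1  0  0  1
The P-positions (g = 0) in 0..10 are 0, 1, 4, 5, 8, 9.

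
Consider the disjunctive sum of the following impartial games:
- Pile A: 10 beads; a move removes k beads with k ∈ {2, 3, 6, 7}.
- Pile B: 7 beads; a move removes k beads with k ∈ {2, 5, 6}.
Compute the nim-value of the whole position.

3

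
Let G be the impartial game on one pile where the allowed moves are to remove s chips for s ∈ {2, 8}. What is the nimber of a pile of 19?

Build the Grundy sequence with g(k) = mex{g(k−s) : s ∈ {2, 8}, s ≤ k}:
k:     0  1  2  3  4  5  6  7  8  9 10 11 12 13 14 15 16 17 18 19
g(k):  0  0  1  1  0  0  1  1  2  2  0  0  1  1  0  0  1  1  2  2
So g(19) = 2.

2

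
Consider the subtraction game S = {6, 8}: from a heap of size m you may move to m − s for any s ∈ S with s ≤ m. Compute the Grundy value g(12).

2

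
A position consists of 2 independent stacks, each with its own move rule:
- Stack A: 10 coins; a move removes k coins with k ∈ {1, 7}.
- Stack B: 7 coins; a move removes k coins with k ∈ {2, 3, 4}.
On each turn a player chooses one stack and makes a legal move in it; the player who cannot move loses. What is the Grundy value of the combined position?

0

Grundy values for stack A (subtraction set {1, 7}):
k:     0  1  2  3  4  5  6  7  8  9 10
g(k):  0  1  0  1  0  1  0  1  0  1  0
So g(10) = 0.
Grundy values for stack B (subtraction set {2, 3, 4}):
g(0) = mex{} = 0
g(1) = mex{} = 0
g(2) = mex{0} = 1
g(3) = mex{0} = 1
g(4) = mex{0,1} = 2
g(5) = mex{0,1} = 2
g(6) = mex{1,2} = 0
g(7) = mex{1,2} = 0
So g(7) = 0.
By the Sprague-Grundy theorem, the Grundy value of a sum of independent games is the XOR of the component values.
Combined value = 0 ⊕ 0 = 0.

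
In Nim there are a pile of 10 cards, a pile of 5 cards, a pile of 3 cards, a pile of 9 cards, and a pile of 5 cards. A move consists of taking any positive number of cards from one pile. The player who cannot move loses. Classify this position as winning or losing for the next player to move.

Losing position

Nim-sum: 10 XOR 5 XOR 3 XOR 9 XOR 5 = 0.
The nim-sum is 0, so this is a P-position: the player to move is in a losing position under optimal play.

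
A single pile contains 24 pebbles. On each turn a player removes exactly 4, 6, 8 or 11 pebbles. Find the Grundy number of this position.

Compute g(0), g(1), … for moves {4, 6, 8, 11}:
k:     0  1  2  3  4  5  6  7  8  9 10 11 12 13 14 15 16 17 18 19 20 21 22 23 24
g(k):  0  0  0  0  1  1  1  1  2  2  2  2  3  3  3  0  0  0  0  1  1  1  1  2  2
So g(24) = 2.

2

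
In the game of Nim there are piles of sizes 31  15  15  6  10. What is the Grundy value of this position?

19

Compute the nim-sum pairwise:
31 ⊕ 15 = 16
16 ⊕ 15 = 31
31 ⊕ 6 = 25
25 ⊕ 10 = 19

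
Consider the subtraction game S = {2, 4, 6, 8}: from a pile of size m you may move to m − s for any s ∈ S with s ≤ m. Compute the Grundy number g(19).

4

Compute g(0), g(1), … for moves {2, 4, 6, 8}:
k:     0  1  2  3  4  5  6  7  8  9 10 11 12 13 14 15 16 17 18 19
g(k):  0  0  1  1  2  2  3  3  4  4  0  0  1  1  2  2  3  3  4  4
So g(19) = 4.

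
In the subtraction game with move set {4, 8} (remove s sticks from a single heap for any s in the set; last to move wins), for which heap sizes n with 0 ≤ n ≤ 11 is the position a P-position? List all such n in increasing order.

0, 1, 2, 3

Compute g(0), g(1), … for moves {4, 8}:
k:     0  1  2  3  4  5  6  7  8  9 10 11
g(k):  0  0  0  0  1  1  1  1  2  2  2  2
The P-positions (g = 0) in 0..11 are 0, 1, 2, 3.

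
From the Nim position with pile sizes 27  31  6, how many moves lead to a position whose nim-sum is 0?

3

Write each in binary and XOR column by column:
  11011  (27)
  11111  (31)
  00110  (6)
  -----
  00010  (2)
The overall nim-sum is X = 2. A pile of size p has a winning move iff p XOR X < p (reduce it to p XOR X).
  27: 27 XOR 2 = 25 < 27 — winning move (to 25).
  31: 31 XOR 2 = 29 < 31 — winning move (to 29).
  6: 6 XOR 2 = 4 < 6 — winning move (to 4).
That gives 3 winning moves.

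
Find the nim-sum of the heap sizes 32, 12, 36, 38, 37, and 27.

16

Bitwise XOR of the heap sizes:
  100000  (32)
  001100  (12)
  100100  (36)
  100110  (38)
  100101  (37)
  011011  (27)
  ------
  010000  (16)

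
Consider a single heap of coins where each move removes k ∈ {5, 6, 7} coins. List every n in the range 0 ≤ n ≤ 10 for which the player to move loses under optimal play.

Build the Grundy sequence with g(k) = mex{g(k−s) : s ∈ {5, 6, 7}, s ≤ k}:
g(0) = mex{} = 0
g(1) = mex{} = 0
g(2) = mex{} = 0
g(3) = mex{} = 0
g(4) = mex{} = 0
g(5) = mex{0} = 1
g(6) = mex{0} = 1
g(7) = mex{0} = 1
g(8) = mex{0} = 1
g(9) = mex{0} = 1
g(10) = mex{0,1} = 2
The P-positions (g = 0) in 0..10 are 0, 1, 2, 3, 4.

0, 1, 2, 3, 4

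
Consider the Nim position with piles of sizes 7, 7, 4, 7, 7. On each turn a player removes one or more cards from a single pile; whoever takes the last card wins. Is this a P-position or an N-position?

Compute the nim-sum pairwise:
7 ^ 7 = 0
0 ^ 4 = 4
4 ^ 7 = 3
3 ^ 7 = 4
The nim-sum is 4 ≠ 0, so this is an N-position: the player to move can win.

N-position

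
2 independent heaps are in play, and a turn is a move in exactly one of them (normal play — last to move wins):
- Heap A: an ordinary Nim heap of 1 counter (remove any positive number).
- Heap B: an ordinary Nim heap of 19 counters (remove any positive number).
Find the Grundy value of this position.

18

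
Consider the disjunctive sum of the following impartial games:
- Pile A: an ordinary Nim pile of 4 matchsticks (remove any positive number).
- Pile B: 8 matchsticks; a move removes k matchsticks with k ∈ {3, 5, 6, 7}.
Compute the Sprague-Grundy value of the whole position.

Pile A is a plain Nim pile of size 4, so its Grundy value is 4.
Build the Grundy sequence for pile B with g(k) = mex{g(k−s) : s ∈ {3, 5, 6, 7}, s ≤ k}:
g(0) = mex{} = 0
g(1) = mex{} = 0
g(2) = mex{} = 0
g(3) = mex{0} = 1
g(4) = mex{0} = 1
g(5) = mex{0} = 1
g(6) = mex{0,1} = 2
g(7) = mex{0,1} = 2
g(8) = mex{0,1} = 2
So g(8) = 2.
By the Sprague-Grundy theorem, the Grundy value of a sum of independent games is the XOR of the component values.
Combined value = 4 XOR 2 = 6.

6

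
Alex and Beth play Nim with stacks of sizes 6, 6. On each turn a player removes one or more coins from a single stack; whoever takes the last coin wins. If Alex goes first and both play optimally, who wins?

Beth wins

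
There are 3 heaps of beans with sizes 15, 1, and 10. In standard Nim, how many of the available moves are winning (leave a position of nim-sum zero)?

1

Compute the nim-sum pairwise:
15 ^ 1 = 14
14 ^ 10 = 4
The overall nim-sum is X = 4. A heap of size p has a winning move iff p XOR X < p (reduce it to p XOR X).
  15: 15 XOR 4 = 11 < 15 — winning move (to 11).
  1: 1 XOR 4 = 5 ≥ 1 — no move.
  10: 10 XOR 4 = 14 ≥ 10 — no move.
That gives 1 winning move.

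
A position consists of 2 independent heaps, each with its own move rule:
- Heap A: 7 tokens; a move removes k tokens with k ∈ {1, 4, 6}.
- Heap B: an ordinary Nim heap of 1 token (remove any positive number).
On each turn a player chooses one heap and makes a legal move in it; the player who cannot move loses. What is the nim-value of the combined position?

1

For heap A, compute g(0), g(1), … with moves {1, 4, 6}:
g(0) = mex{} = 0
g(1) = mex{0} = 1
g(2) = mex{1} = 0
g(3) = mex{0} = 1
g(4) = mex{0,1} = 2
g(5) = mex{1,2} = 0
g(6) = mex{0} = 1
g(7) = mex{1} = 0
So g(7) = 0.
Heap B is a plain Nim heap of size 1, so its Grundy value is 1.
By the Sprague-Grundy theorem, the Grundy value of a sum of independent games is the XOR of the component values.
Combined value = 0 XOR 1 = 1.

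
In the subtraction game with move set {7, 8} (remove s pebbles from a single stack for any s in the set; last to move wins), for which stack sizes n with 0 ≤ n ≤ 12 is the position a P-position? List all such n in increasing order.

Compute g(0), g(1), … for moves {7, 8}:
k:     0  1  2  3  4  5  6  7  8  9 10 11 12
g(k):  0  0  0  0  0  0  0  1  1  1  1  1  1
The P-positions (g = 0) in 0..12 are 0, 1, 2, 3, 4, 5, 6.

0, 1, 2, 3, 4, 5, 6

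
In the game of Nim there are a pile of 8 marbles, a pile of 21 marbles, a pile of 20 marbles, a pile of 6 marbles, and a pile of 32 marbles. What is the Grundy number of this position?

47

In binary:
  001000  (8)
  010101  (21)
  010100  (20)
  000110  (6)
  100000  (32)
  ------
  101111  (47)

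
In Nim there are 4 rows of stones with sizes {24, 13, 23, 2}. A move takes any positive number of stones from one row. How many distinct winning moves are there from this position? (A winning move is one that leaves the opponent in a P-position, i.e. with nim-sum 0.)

0

Compute the nim-sum pairwise:
24 ^ 13 = 21
21 ^ 23 = 2
2 ^ 2 = 0
The nim-sum is already 0, so every move leaves a nonzero nim-sum — there are no winning moves.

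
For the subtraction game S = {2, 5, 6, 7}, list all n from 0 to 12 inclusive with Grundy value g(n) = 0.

0, 1, 4, 12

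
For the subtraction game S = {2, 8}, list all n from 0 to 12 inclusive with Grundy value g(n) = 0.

Compute g(0), g(1), … for moves {2, 8}:
k:     0  1  2  3  4  5  6  7  8  9 10 11 12
g(k):  0  0  1  1  0  0  1  1  2  2  0  0  1
The P-positions (g = 0) in 0..12 are 0, 1, 4, 5, 10, 11.

0, 1, 4, 5, 10, 11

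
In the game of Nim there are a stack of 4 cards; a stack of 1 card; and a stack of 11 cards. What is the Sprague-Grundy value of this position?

14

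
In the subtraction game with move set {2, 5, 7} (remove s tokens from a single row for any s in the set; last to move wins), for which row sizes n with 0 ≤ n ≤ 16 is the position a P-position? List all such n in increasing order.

0, 1, 4, 10, 13, 14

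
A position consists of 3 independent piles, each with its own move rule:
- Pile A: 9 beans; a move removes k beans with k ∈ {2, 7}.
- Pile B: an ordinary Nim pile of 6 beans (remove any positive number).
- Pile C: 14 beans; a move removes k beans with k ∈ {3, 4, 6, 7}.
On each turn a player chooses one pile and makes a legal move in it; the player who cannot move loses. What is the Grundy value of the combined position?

7

Build the Grundy sequence for pile A with g(k) = mex{g(k−s) : s ∈ {2, 7}, s ≤ k}:
g(0) = mex{} = 0
g(1) = mex{} = 0
g(2) = mex{0} = 1
g(3) = mex{0} = 1
g(4) = mex{1} = 0
g(5) = mex{1} = 0
g(6) = mex{0} = 1
g(7) = mex{0} = 1
g(8) = mex{0,1} = 2
g(9) = mex{1} = 0
So g(9) = 0.
Pile B is a plain Nim pile of size 6, so its Grundy value is 6.
Grundy values for pile C (subtraction set {3, 4, 6, 7}):
g(0) = mex{} = 0
g(1) = mex{} = 0
g(2) = mex{} = 0
g(3) = mex{0} = 1
g(4) = mex{0} = 1
g(5) = mex{0} = 1
g(6) = mex{0,1} = 2
g(7) = mex{0,1} = 2
g(8) = mex{0,1} = 2
g(9) = mex{0,1,2} = 3
g(10) = mex{1,2} = 0
g(11) = mex{1,2} = 0
g(12) = mex{1,2,3} = 0
g(13) = mex{0,2,3} = 1
g(14) = mex{0,2} = 1
So g(14) = 1.
The value of a disjunctive sum is the nim-sum of the parts.
Combined value = 0 ⊕ 6 ⊕ 1 = 7.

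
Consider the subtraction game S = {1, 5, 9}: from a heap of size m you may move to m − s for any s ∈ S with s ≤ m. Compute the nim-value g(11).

1

Compute g(0), g(1), … for moves {1, 5, 9}:
k:     0  1  2  3  4  5  6  7  8  9 10 11
g(k):  0  1  0  1  0  1  0  1  0  1  0  1
So g(11) = 1.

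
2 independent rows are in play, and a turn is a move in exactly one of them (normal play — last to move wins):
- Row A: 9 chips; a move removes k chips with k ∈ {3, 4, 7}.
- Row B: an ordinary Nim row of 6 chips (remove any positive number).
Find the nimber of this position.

5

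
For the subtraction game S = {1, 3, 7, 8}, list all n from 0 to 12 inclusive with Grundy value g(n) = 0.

Grundy values for subtraction set {1, 3, 7, 8}:
g(0) = mex{} = 0
g(1) = mex{0} = 1
g(2) = mex{1} = 0
g(3) = mex{0} = 1
g(4) = mex{1} = 0
g(5) = mex{0} = 1
g(6) = mex{1} = 0
g(7) = mex{0} = 1
g(8) = mex{0,1} = 2
g(9) = mex{0,1,2} = 3
g(10) = mex{0,1,3} = 2
g(11) = mex{0,1,2} = 3
g(12) = mex{0,1,3} = 2
The P-positions (g = 0) in 0..12 are 0, 2, 4, 6.

0, 2, 4, 6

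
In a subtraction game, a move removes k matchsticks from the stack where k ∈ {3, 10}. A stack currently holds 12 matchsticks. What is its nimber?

Grundy values for subtraction set {3, 10}:
g(0) = mex{} = 0
g(1) = mex{} = 0
g(2) = mex{} = 0
g(3) = mex{0} = 1
g(4) = mex{0} = 1
g(5) = mex{0} = 1
g(6) = mex{1} = 0
g(7) = mex{1} = 0
g(8) = mex{1} = 0
g(9) = mex{0} = 1
g(10) = mex{0} = 1
g(11) = mex{0} = 1
g(12) = mex{0,1} = 2
So g(12) = 2.

2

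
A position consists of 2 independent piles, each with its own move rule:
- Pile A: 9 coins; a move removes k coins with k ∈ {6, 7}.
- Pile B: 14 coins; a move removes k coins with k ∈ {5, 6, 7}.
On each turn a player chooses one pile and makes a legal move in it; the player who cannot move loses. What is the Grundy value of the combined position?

Build the Grundy sequence for pile A with g(k) = mex{g(k−s) : s ∈ {6, 7}, s ≤ k}:
g(0) = mex{} = 0
g(1) = mex{} = 0
g(2) = mex{} = 0
g(3) = mex{} = 0
g(4) = mex{} = 0
g(5) = mex{} = 0
g(6) = mex{0} = 1
g(7) = mex{0} = 1
g(8) = mex{0} = 1
g(9) = mex{0} = 1
So g(9) = 1.
Build the Grundy sequence for pile B with g(k) = mex{g(k−s) : s ∈ {5, 6, 7}, s ≤ k}:
g(0) = mex{} = 0
g(1) = mex{} = 0
g(2) = mex{} = 0
g(3) = mex{} = 0
g(4) = mex{} = 0
g(5) = mex{0} = 1
g(6) = mex{0} = 1
g(7) = mex{0} = 1
g(8) = mex{0} = 1
g(9) = mex{0} = 1
g(10) = mex{0,1} = 2
g(11) = mex{0,1} = 2
g(12) = mex{1} = 0
g(13) = mex{1} = 0
g(14) = mex{1} = 0
So g(14) = 0.
By the Sprague-Grundy theorem, the Grundy value of a sum of independent games is the XOR of the component values.
Combined value = 1 XOR 0 = 1.

1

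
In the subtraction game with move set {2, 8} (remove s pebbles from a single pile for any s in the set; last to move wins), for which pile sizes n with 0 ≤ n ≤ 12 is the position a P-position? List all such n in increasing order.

0, 1, 4, 5, 10, 11

Grundy values for subtraction set {2, 8}:
g(0) = mex{} = 0
g(1) = mex{} = 0
g(2) = mex{0} = 1
g(3) = mex{0} = 1
g(4) = mex{1} = 0
g(5) = mex{1} = 0
g(6) = mex{0} = 1
g(7) = mex{0} = 1
g(8) = mex{0,1} = 2
g(9) = mex{0,1} = 2
g(10) = mex{1,2} = 0
g(11) = mex{1,2} = 0
g(12) = mex{0} = 1
The P-positions (g = 0) in 0..12 are 0, 1, 4, 5, 10, 11.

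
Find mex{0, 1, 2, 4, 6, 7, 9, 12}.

The values 0, 1, 2 are all present; 3 is the first non-negative integer missing from the set.

3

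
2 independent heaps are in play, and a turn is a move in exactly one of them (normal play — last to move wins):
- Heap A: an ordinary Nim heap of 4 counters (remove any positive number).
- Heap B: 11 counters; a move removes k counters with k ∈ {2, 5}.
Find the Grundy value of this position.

Heap A is a plain Nim heap of size 4, so its Grundy value is 4.
Grundy values for heap B (subtraction set {2, 5}):
g(0) = mex{} = 0
g(1) = mex{} = 0
g(2) = mex{0} = 1
g(3) = mex{0} = 1
g(4) = mex{1} = 0
g(5) = mex{0,1} = 2
g(6) = mex{0} = 1
g(7) = mex{1,2} = 0
g(8) = mex{1} = 0
g(9) = mex{0} = 1
g(10) = mex{0,2} = 1
g(11) = mex{1} = 0
So g(11) = 0.
The value of a disjunctive sum is the nim-sum of the parts.
Combined value = 4 ⊕ 0 = 4.

4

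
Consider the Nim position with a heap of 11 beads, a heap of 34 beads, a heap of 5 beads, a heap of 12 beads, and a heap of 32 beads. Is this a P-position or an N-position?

Nim-sum: 11 ^ 34 ^ 5 ^ 12 ^ 32 = 0.
The nim-sum is 0, so this is a P-position: the player to move is in a losing position under optimal play.

P-position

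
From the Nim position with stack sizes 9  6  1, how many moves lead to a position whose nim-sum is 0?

1

Nim-sum: 9 ⊕ 6 ⊕ 1 = 14.
The overall nim-sum is X = 14. A stack of size p has a winning move iff p XOR X < p (reduce it to p XOR X).
  9: 9 XOR 14 = 7 < 9 — winning move (to 7).
  6: 6 XOR 14 = 8 ≥ 6 — no move.
  1: 1 XOR 14 = 15 ≥ 1 — no move.
That gives 1 winning move.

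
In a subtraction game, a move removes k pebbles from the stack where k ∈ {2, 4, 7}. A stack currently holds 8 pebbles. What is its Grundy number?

1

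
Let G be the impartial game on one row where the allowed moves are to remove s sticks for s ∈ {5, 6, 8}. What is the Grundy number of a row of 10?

Compute g(0), g(1), … for moves {5, 6, 8}:
k:     0  1  2  3  4  5  6  7  8  9 10
g(k):  0  0  0  0  0  1  1  1  1  1  2
So g(10) = 2.

2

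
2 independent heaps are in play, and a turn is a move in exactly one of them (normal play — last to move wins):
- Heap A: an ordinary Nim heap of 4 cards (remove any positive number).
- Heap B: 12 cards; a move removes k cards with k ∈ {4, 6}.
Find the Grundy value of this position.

Heap A is a plain Nim heap of size 4, so its Grundy value is 4.
For heap B, compute g(0), g(1), … with moves {4, 6}:
k:     0  1  2  3  4  5  6  7  8  9 10 11 12
g(k):  0  0  0  0  1  1  1  1  2  2  0  0  0
So g(12) = 0.
By the Sprague-Grundy theorem, the Grundy value of a sum of independent games is the XOR of the component values.
Combined value = 4 XOR 0 = 4.

4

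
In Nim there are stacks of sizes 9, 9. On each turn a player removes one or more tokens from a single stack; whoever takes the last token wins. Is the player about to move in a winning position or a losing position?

Compute the nim-sum pairwise:
9 ⊕ 9 = 0
The nim-sum is 0, so this is a P-position: the player to move is in a losing position under optimal play.

Losing position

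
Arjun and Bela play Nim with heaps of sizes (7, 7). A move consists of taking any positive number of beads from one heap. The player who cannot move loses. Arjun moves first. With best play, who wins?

Bela wins

Nim-sum: 7 ^ 7 = 0.
The nim-sum is 0, so this is a P-position: the player to move is in a losing position under optimal play; Arjun is about to move from it and so loses — Bela wins.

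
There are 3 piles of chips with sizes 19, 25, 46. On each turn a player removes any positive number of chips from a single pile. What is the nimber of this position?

36

Nim-sum: 19 ^ 25 ^ 46 = 36.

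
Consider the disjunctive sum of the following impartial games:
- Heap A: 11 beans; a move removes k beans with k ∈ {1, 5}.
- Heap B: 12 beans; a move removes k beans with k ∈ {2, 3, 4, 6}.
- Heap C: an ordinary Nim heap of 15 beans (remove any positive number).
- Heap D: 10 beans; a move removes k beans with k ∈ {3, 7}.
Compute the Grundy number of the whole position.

12

Grundy values for heap A (subtraction set {1, 5}):
k:     0  1  2  3  4  5  6  7  8  9 10 11
g(k):  0  1  0  1  0  1  0  1  0  1  0  1
So g(11) = 1.
Build the Grundy sequence for heap B with g(k) = mex{g(k−s) : s ∈ {2, 3, 4, 6}, s ≤ k}:
k:     0  1  2  3  4  5  6  7  8  9 10 11 12
g(k):  0  0  1  1  2  2  3  3  0  0  1  1  2
So g(12) = 2.
Heap C is a plain Nim heap of size 15, so its Grundy value is 15.
Build the Grundy sequence for heap D with g(k) = mex{g(k−s) : s ∈ {3, 7}, s ≤ k}:
g(0) = mex{} = 0
g(1) = mex{} = 0
g(2) = mex{} = 0
g(3) = mex{0} = 1
g(4) = mex{0} = 1
g(5) = mex{0} = 1
g(6) = mex{1} = 0
g(7) = mex{0,1} = 2
g(8) = mex{0,1} = 2
g(9) = mex{0} = 1
g(10) = mex{1,2} = 0
So g(10) = 0.
The value of a disjunctive sum is the nim-sum of the parts.
Combined value = 1 XOR 2 XOR 15 XOR 0 = 12.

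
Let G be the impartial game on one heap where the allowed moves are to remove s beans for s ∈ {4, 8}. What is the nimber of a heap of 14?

0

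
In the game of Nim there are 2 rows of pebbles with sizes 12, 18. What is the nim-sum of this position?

Bitwise XOR of the heap sizes:
  01100  (12)
  10010  (18)
  -----
  11110  (30)

30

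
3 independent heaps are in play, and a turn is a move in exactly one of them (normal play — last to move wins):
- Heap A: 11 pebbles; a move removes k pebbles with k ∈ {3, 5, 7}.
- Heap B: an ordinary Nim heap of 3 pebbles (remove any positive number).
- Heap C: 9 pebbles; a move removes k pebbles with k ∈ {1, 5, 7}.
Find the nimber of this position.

Grundy values for heap A (subtraction set {3, 5, 7}):
g(0) = mex{} = 0
g(1) = mex{} = 0
g(2) = mex{} = 0
g(3) = mex{0} = 1
g(4) = mex{0} = 1
g(5) = mex{0} = 1
g(6) = mex{0,1} = 2
g(7) = mex{0,1} = 2
g(8) = mex{0,1} = 2
g(9) = mex{0,1,2} = 3
g(10) = mex{1,2} = 0
g(11) = mex{1,2} = 0
So g(11) = 0.
Heap B is a plain Nim heap of size 3, so its Grundy value is 3.
Grundy values for heap C (subtraction set {1, 5, 7}):
g(0) = mex{} = 0
g(1) = mex{0} = 1
g(2) = mex{1} = 0
g(3) = mex{0} = 1
g(4) = mex{1} = 0
g(5) = mex{0} = 1
g(6) = mex{1} = 0
g(7) = mex{0} = 1
g(8) = mex{1} = 0
g(9) = mex{0} = 1
So g(9) = 1.
By the Sprague-Grundy theorem, the Grundy value of a sum of independent games is the XOR of the component values.
Combined value = 0 ⊕ 3 ⊕ 1 = 2.

2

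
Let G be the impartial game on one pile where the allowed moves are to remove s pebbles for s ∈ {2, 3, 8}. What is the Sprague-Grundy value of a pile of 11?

0

Compute g(0), g(1), … for moves {2, 3, 8}:
g(0) = mex{} = 0
g(1) = mex{} = 0
g(2) = mex{0} = 1
g(3) = mex{0} = 1
g(4) = mex{0,1} = 2
g(5) = mex{1} = 0
g(6) = mex{1,2} = 0
g(7) = mex{0,2} = 1
g(8) = mex{0} = 1
g(9) = mex{0,1} = 2
g(10) = mex{1} = 0
g(11) = mex{1,2} = 0
So g(11) = 0.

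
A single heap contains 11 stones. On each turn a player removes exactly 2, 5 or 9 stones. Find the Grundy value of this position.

Grundy values for subtraction set {2, 5, 9}:
g(0) = mex{} = 0
g(1) = mex{} = 0
g(2) = mex{0} = 1
g(3) = mex{0} = 1
g(4) = mex{1} = 0
g(5) = mex{0,1} = 2
g(6) = mex{0} = 1
g(7) = mex{1,2} = 0
g(8) = mex{1} = 0
g(9) = mex{0} = 1
g(10) = mex{0,2} = 1
g(11) = mex{1} = 0
So g(11) = 0.

0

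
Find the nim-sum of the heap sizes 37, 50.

23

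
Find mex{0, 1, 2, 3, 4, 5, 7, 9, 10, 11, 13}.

6

The values 0, 1, 2, 3, 4, 5 are all present; 6 is the first non-negative integer missing from the set.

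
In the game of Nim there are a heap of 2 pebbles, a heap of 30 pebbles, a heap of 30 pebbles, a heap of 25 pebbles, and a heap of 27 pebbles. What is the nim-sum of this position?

Write each in binary and XOR column by column:
  00010  (2)
  11110  (30)
  11110  (30)
  11001  (25)
  11011  (27)
  -----
  00000  (0)

0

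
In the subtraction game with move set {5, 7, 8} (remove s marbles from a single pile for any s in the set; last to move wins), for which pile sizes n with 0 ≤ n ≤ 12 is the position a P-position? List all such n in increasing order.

0, 1, 2, 3, 4

Build the Grundy sequence with g(k) = mex{g(k−s) : s ∈ {5, 7, 8}, s ≤ k}:
k:     0  1  2  3  4  5  6  7  8  9 10 11 12
g(k):  0  0  0  0  0  1  1  1  1  1  2  2  2
The P-positions (g = 0) in 0..12 are 0, 1, 2, 3, 4.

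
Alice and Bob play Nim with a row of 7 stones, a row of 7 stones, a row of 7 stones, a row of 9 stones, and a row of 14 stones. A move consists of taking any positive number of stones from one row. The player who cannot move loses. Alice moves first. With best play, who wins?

Nim-sum: 7 XOR 7 XOR 7 XOR 9 XOR 14 = 0.
The nim-sum is 0, so this is a P-position: the player to move is in a losing position under optimal play; Alice is about to move from it and so loses — Bob wins.

Bob wins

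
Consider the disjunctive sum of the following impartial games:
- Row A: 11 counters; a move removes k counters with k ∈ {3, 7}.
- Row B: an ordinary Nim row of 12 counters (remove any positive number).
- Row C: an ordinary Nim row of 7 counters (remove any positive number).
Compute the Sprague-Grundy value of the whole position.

11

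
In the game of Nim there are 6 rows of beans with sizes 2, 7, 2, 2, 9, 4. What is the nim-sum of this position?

Compute the nim-sum pairwise:
2 ^ 7 = 5
5 ^ 2 = 7
7 ^ 2 = 5
5 ^ 9 = 12
12 ^ 4 = 8

8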